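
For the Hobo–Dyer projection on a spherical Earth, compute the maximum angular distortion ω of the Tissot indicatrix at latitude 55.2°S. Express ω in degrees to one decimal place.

Hobo–Dyer is a cylindrical equal-area projection with standard parallels at ±37.5°. Cylindrical equal-area (φ₀ = 37.5°): h = cos φ / cos 37.5° along meridians, k = cos 37.5° / cos φ along parallels; h·k = 1.
At 55.2°: h = 0.7194, k = 1.390; principal scales a = 1.390, b = 0.7194.
sin(ω/2) = (a − b)/(a + b) = 0.6707/2.109 = 0.3180, so ω = 2 arcsin(0.3180) ≈ 37.1°.

37.1°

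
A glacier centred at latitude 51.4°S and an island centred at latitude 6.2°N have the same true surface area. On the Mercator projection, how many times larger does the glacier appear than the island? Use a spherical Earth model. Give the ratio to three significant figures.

2.54

Mercator is conformal with k = sec φ, so areal scale = k² = sec²φ.
At 51.4°: sec²(51.4°) = 1/0.6239² = 2.569.
At 6.2°: sec²(6.2°) = 1/0.9942² = 1.012.
Ratio = 2.569/1.012 = cos²(6.2°)/cos²(51.4°) ≈ 2.54.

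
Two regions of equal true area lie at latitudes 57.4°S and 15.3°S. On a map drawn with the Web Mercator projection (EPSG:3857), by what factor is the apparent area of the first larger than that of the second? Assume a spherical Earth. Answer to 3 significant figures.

On Mercator, area is exaggerated by sec²φ = 1/cos²φ.
At 57.4°: sec²(57.4°) = 1/0.5388² = 3.445.
At 15.3°: sec²(15.3°) = 1/0.9646² = 1.075.
Ratio = 3.445/1.075 = cos²(15.3°)/cos²(57.4°) ≈ 3.21.

3.21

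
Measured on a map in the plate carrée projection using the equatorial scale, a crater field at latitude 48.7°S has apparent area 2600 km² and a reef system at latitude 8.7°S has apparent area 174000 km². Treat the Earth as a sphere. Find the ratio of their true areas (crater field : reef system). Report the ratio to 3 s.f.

On the plate carrée, areal scale = h·k = 1 × sec φ, so true area = apparent × cos φ.
True area of crater field: 2600 × cos(48.7°) = 2600 × 0.6600 = 1716 km².
True area of reef system: 174000 × cos(8.7°) = 174000 × 0.9885 = 172000 km².
Ratio = 1716 / 172000 ≈ 0.00998.

0.00998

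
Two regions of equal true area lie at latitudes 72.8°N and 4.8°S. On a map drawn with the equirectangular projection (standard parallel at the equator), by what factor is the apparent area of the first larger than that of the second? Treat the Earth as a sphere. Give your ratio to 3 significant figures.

3.37

For the equirectangular projection with φ₀ = 0 (plate carrée), h = 1 along meridians and k = sec φ along parallels.
Areal scale at 72.8°: h·k = 1.000 × 3.382 = 3.382.
Areal scale at 4.8°: h·k = 1.000 × 1.004 = 1.004.
Ratio = 3.382/1.004 ≈ 3.37.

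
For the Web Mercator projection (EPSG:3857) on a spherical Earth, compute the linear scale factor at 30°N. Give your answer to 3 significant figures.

1.15

Mercator is conformal, so the point scale is isotropic: h = k = sec φ = 1/cos φ.
k = 1/cos 30° = 1/0.8660 = 1.155.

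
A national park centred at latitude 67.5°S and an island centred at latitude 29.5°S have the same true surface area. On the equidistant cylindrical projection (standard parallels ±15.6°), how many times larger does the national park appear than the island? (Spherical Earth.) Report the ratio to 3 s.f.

2.27

In the equirectangular projection with standard parallel φ₀ = 15.6° (x = Rλ cos φ₀, y = Rφ), meridians are true-scale (h = 1) and the parallel scale is k = cos φ₀ / cos φ.
Areal scale at 67.5°: h·k = 1.000 × 2.517 = 2.517.
Areal scale at 29.5°: h·k = 1.000 × 1.107 = 1.107.
Ratio = 2.517/1.107 ≈ 2.27.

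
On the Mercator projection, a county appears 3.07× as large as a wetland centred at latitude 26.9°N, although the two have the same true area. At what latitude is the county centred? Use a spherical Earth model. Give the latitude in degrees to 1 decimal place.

For equal true areas on Mercator, apparent areas scale as sec²φ, so the ratio is cos²φ₂ / cos²φ₁.
cos²φ₂ / cos²φ₁ = 3.07  ⇒  cos φ₁ = cos 26.9° / √3.07 = 0.8918/1.752 = 0.5090.
φ₁ = arccos(0.5090) ≈ 59.4°.

59.4°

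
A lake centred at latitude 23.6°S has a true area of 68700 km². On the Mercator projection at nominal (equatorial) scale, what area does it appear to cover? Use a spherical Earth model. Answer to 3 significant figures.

The Mercator projection is conformal; its linear scale factor is the same in every direction and equals sec φ = 1/cos φ.
Areal scale = k² = sec²φ = 1/cos²(23.6°) = 1/0.9164² = 1.191.
Apparent area = 68700 × 1.191 ≈ 81800 km².

81800 km²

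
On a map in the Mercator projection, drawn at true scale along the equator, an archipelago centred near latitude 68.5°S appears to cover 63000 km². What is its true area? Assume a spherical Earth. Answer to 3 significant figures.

8460 km²

The Mercator projection is conformal; its linear scale factor is the same in every direction and equals sec φ = 1/cos φ.
Areal scale = k² = sec²φ = 1/cos²(68.5°) = 1/0.3665² = 7.445.
True area = apparent / (areal scale) = 63000 / 7.445 ≈ 8460 km².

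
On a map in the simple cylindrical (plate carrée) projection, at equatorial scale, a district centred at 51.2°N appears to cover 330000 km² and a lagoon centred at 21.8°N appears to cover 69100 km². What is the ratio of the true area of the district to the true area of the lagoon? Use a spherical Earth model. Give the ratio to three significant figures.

On the plate carrée, areal scale = h·k = 1 × sec φ, so true area = apparent × cos φ.
True area of district: 330000 × cos(51.2°) = 330000 × 0.6266 = 206800 km².
True area of lagoon: 69100 × cos(21.8°) = 69100 × 0.9285 = 64160 km².
Ratio = 206800 / 64160 ≈ 3.22.

3.22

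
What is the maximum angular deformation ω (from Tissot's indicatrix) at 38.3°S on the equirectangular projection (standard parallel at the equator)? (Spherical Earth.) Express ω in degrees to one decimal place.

For the equirectangular projection with φ₀ = 0 (plate carrée), h = 1 along meridians and k = sec φ along parallels.
At 38.3°: h = 1.000, k = 1.274; principal scales a = 1.274, b = 1.000.
sin(ω/2) = (a − b)/(a + b) = 0.2742/2.274 = 0.1206, so ω = 2 arcsin(0.1206) ≈ 13.9°.

13.9°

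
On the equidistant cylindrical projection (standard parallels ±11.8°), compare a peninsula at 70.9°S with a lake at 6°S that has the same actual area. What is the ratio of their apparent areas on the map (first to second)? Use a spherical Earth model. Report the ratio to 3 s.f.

3.04

With standard parallel φ₀ = 11.8°, the equirectangular projection gives x = Rλ cos φ₀, y = Rφ, so h = 1 and k = cos 11.8° / cos φ.
Areal scale at 70.9°: h·k = 1.000 × 2.991 = 2.991.
Areal scale at 6°: h·k = 1.000 × 0.9843 = 0.9843.
Ratio = 2.991/0.9843 ≈ 3.04.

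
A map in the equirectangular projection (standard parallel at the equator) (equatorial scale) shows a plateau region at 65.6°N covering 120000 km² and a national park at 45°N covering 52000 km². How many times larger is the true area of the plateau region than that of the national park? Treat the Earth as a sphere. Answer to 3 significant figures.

On the plate carrée, areal scale = h·k = 1 × sec φ, so true area = apparent × cos φ.
True area of plateau region: 120000 × cos(65.6°) = 120000 × 0.4131 = 49570 km².
True area of national park: 52000 × cos(45°) = 52000 × 0.7071 = 36770 km².
Ratio = 49570 / 36770 ≈ 1.35.

1.35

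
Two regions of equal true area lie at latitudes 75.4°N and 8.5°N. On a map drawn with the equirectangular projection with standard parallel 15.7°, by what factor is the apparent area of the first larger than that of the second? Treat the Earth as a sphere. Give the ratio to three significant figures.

In the equirectangular projection with standard parallel φ₀ = 15.7° (x = Rλ cos φ₀, y = Rφ), meridians are true-scale (h = 1) and the parallel scale is k = cos φ₀ / cos φ.
Areal scale at 75.4°: h·k = 1.000 × 3.819 = 3.819.
Areal scale at 8.5°: h·k = 1.000 × 0.9734 = 0.9734.
Ratio = 3.819/0.9734 ≈ 3.92.

3.92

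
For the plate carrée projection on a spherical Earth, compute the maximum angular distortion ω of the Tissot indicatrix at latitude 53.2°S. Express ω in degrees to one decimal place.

In the plate carrée (x = Rλ, y = Rφ), meridians are true-scale (h = 1) and parallels are stretched by k = sec φ.
At 53.2°: h = 1.000, k = 1.669; principal scales a = 1.669, b = 1.000.
sin(ω/2) = (a − b)/(a + b) = 0.6694/2.669 = 0.2508, so ω = 2 arcsin(0.2508) ≈ 29.0°.

29.0°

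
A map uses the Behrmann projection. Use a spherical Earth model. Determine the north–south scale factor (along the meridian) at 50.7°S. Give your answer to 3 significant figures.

The Behrmann projection is cylindrical equal-area with φ₀ = 30°. A cylindrical equal-area projection with standard parallel φ₀ has meridian scale h = cos φ / cos φ₀ and parallel scale k = cos φ₀ / cos φ (so areas are preserved, h·k = 1).
h = cos 50.7° / cos 30° = 0.6334/0.8660 = 0.7314.

0.731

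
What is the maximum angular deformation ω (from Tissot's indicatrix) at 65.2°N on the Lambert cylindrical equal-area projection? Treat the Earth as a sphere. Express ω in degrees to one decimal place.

The Lambert cylindrical equal-area projection is the cylindrical equal-area projection with its standard parallel at the equator (φ₀ = 0). For cylindrical equal-area with standard parallel φ₀, h = cos φ / cos φ₀ and k = cos φ₀ / cos φ, so h·k = 1.
At 65.2°: h = 0.4195, k = 2.384; principal scales a = 2.384, b = 0.4195.
sin(ω/2) = (a − b)/(a + b) = 1.965/2.804 = 0.7008, so ω = 2 arcsin(0.7008) ≈ 89.0°.

89.0°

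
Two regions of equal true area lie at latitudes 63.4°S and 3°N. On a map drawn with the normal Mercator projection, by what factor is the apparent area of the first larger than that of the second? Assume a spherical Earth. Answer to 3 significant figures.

4.97

On Mercator, area is exaggerated by sec²φ = 1/cos²φ.
At 63.4°: sec²(63.4°) = 1/0.4478² = 4.988.
At 3°: sec²(3°) = 1/0.9986² = 1.003.
Ratio = 4.988/1.003 = cos²(3°)/cos²(63.4°) ≈ 4.97.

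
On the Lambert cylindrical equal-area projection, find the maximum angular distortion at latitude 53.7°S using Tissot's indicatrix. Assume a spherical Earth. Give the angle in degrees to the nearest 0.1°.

57.5°

The Lambert cylindrical equal-area projection is the cylindrical equal-area projection with its standard parallel at the equator (φ₀ = 0). Cylindrical equal-area (φ₀ = 0°): h = cos φ / cos 0° along meridians, k = cos 0° / cos φ along parallels; h·k = 1.
At 53.7°: h = 0.5920, k = 1.689; principal scales a = 1.689, b = 0.5920.
sin(ω/2) = (a − b)/(a + b) = 1.097/2.281 = 0.4810, so ω = 2 arcsin(0.4810) ≈ 57.5°.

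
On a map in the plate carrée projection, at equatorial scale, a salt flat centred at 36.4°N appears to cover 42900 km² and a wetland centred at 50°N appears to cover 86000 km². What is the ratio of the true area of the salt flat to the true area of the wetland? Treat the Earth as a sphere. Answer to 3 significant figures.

Plate carrée has h = 1 and k = sec φ, giving areal scale sec φ; true area = (apparent area) · cos φ.
True area of salt flat: 42900 × cos(36.4°) = 42900 × 0.8049 = 34530 km².
True area of wetland: 86000 × cos(50°) = 86000 × 0.6428 = 55280 km².
Ratio = 34530 / 55280 ≈ 0.625.

0.625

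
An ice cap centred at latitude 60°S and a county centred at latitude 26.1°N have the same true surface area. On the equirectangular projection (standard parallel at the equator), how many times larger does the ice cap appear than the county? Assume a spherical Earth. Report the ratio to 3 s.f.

1.80

In the plate carrée (x = Rλ, y = Rφ), meridians are true-scale (h = 1) and parallels are stretched by k = sec φ.
Areal scale at 60°: h·k = 1.000 × 2.000 = 2.000.
Areal scale at 26.1°: h·k = 1.000 × 1.114 = 1.114.
Ratio = 2.000/1.114 ≈ 1.80.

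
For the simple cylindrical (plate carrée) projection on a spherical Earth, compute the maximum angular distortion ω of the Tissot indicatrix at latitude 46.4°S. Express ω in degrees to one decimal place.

In the plate carrée (x = Rλ, y = Rφ), meridians are true-scale (h = 1) and parallels are stretched by k = sec φ.
At 46.4°: h = 1.000, k = 1.450; principal scales a = 1.450, b = 1.000.
sin(ω/2) = (a − b)/(a + b) = 0.4501/2.450 = 0.1837, so ω = 2 arcsin(0.1837) ≈ 21.2°.

21.2°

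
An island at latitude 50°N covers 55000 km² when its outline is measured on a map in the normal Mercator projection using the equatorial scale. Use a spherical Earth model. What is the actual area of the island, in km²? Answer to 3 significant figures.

The Mercator projection is conformal; its linear scale factor is the same in every direction and equals sec φ = 1/cos φ.
Areal scale = k² = sec²φ = 1/cos²(50°) = 1/0.6428² = 2.420.
True area = apparent / (areal scale) = 55000 / 2.420 ≈ 22700 km².

22700 km²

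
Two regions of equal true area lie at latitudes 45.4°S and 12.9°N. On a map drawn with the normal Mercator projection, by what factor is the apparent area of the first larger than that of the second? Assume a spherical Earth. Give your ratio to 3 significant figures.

Mercator areal scale is sec²φ.
At 45.4°: sec²(45.4°) = 1/0.7022² = 2.028.
At 12.9°: sec²(12.9°) = 1/0.9748² = 1.052.
Ratio = 2.028/1.052 = cos²(12.9°)/cos²(45.4°) ≈ 1.93.

1.93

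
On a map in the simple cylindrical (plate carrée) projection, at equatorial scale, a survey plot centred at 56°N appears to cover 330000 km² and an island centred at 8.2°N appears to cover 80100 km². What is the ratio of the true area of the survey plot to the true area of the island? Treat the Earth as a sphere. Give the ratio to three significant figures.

2.33

Plate carrée has h = 1 and k = sec φ, giving areal scale sec φ; true area = (apparent area) · cos φ.
True area of survey plot: 330000 × cos(56°) = 330000 × 0.5592 = 184500 km².
True area of island: 80100 × cos(8.2°) = 80100 × 0.9898 = 79280 km².
Ratio = 184500 / 79280 ≈ 2.33.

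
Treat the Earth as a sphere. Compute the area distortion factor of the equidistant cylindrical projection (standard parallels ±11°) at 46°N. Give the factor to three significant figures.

In the equirectangular projection with standard parallel φ₀ = 11° (x = Rλ cos φ₀, y = Rφ), meridians are true-scale (h = 1) and the parallel scale is k = cos φ₀ / cos φ.
Areal scale = h·k = 1 × cos φ₀ / cos φ; at 46°, h = 1.000, k = 1.413, so h·k = 1.413.

1.41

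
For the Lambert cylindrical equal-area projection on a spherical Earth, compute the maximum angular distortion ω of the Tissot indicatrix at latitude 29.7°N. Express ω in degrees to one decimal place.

The Lambert cylindrical equal-area projection is the cylindrical equal-area projection with its standard parallel at the equator (φ₀ = 0). A cylindrical equal-area projection with standard parallel φ₀ has meridian scale h = cos φ / cos φ₀ and parallel scale k = cos φ₀ / cos φ (so areas are preserved, h·k = 1).
At 29.7°: h = 0.8686, k = 1.151; principal scales a = 1.151, b = 0.8686.
sin(ω/2) = (a − b)/(a + b) = 0.2826/2.020 = 0.1399, so ω = 2 arcsin(0.1399) ≈ 16.1°.

16.1°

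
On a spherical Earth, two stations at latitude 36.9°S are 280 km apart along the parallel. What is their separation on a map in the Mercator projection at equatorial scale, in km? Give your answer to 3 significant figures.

For Mercator, h = k = sec φ (a conformal cylindrical projection has a single point scale, 1/cos φ).
Along the parallel, k = sec 36.9° = 1/0.7997 = 1.250.
Map distance = 280 × 1.250 ≈ 350 km.

350 km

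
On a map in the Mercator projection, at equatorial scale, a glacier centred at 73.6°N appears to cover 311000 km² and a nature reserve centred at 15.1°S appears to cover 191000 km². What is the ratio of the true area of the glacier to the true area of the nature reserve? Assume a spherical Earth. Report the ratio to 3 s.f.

Since Mercator area scale is 1/cos²φ, the true area equals the apparent area multiplied by cos²φ.
True area of glacier: 311000 × cos²(73.6°) = 311000 × 0.07972 = 24790 km².
True area of nature reserve: 191000 × cos²(15.1°) = 191000 × 0.9321 = 178000 km².
Ratio = 24790 / 178000 ≈ 0.139.

0.139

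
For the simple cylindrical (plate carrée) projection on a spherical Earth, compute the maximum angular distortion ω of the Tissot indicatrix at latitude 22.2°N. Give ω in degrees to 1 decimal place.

4.4°

For the equirectangular projection with φ₀ = 0 (plate carrée), h = 1 along meridians and k = sec φ along parallels.
At 22.2°: h = 1.000, k = 1.080; principal scales a = 1.080, b = 1.000.
sin(ω/2) = (a − b)/(a + b) = 0.08006/2.080 = 0.03849, so ω = 2 arcsin(0.03849) ≈ 4.4°.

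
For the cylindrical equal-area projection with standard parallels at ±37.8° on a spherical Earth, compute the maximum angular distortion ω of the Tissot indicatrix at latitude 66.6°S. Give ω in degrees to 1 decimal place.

For cylindrical equal-area with standard parallel φ₀, h = cos φ / cos φ₀ and k = cos φ₀ / cos φ, so h·k = 1.
At 66.6°: h = 0.5026, k = 1.990; principal scales a = 1.990, b = 0.5026.
sin(ω/2) = (a − b)/(a + b) = 1.487/2.492 = 0.5966, so ω = 2 arcsin(0.5966) ≈ 73.3°.

73.3°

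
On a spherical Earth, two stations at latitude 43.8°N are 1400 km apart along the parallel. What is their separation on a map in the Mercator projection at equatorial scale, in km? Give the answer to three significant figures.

For Mercator, h = k = sec φ (a conformal cylindrical projection has a single point scale, 1/cos φ).
Along the parallel, k = sec 43.8° = 1/0.7218 = 1.386.
Map distance = 1400 × 1.386 ≈ 1940 km.

1940 km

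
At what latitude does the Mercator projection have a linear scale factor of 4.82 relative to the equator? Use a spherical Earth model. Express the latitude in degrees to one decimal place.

Mercator scale is k = sec φ = 1/cos φ.
1/cos φ = 4.82  ⇒  cos φ = 0.2075  ⇒  φ = arccos(0.2075) ≈ 78.0°.

78.0°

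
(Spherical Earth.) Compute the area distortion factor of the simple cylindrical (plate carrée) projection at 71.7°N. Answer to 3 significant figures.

3.18

For the equirectangular projection with φ₀ = 0 (plate carrée), h = 1 along meridians and k = sec φ along parallels.
Areal scale = h·k = 1 × sec φ; at 71.7°, h = 1.000, k = 3.185, so h·k = 3.185.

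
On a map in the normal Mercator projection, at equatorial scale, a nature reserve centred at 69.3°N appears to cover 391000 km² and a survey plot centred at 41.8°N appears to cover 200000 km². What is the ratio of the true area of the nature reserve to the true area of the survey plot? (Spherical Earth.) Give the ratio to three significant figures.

On Mercator the areal scale is sec²φ, so true area = apparent × cos²φ.
True area of nature reserve: 391000 × cos²(69.3°) = 391000 × 0.1249 = 48850 km².
True area of survey plot: 200000 × cos²(41.8°) = 200000 × 0.5557 = 111100 km².
Ratio = 48850 / 111100 ≈ 0.440.

0.440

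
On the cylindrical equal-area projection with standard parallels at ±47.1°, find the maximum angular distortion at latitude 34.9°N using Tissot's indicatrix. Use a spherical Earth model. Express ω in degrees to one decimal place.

Cylindrical equal-area (φ₀ = 47.1°): h = cos φ / cos 47.1° along meridians, k = cos 47.1° / cos φ along parallels; h·k = 1.
At 34.9°: h = 1.205, k = 0.8300; principal scales a = 1.205, b = 0.8300.
sin(ω/2) = (a − b)/(a + b) = 0.3748/2.035 = 0.1842, so ω = 2 arcsin(0.1842) ≈ 21.2°.

21.2°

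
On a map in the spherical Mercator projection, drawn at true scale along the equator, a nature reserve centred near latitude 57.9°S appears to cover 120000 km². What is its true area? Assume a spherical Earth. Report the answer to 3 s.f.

For Mercator, h = k = sec φ (a conformal cylindrical projection has a single point scale, 1/cos φ).
Areal scale = k² = sec²φ = 1/cos²(57.9°) = 1/0.5314² = 3.541.
True area = apparent / (areal scale) = 120000 / 3.541 ≈ 33900 km².

33900 km²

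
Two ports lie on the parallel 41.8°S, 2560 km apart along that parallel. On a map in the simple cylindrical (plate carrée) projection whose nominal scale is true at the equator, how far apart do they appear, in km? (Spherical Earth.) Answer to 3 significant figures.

3430 km

In the plate carrée (x = Rλ, y = Rφ), meridians are true-scale (h = 1) and parallels are stretched by k = sec φ.
Along the parallel, k = sec 41.8° = 1/0.7455 = 1.341.
Map distance = 2560 × 1.341 ≈ 3430 km.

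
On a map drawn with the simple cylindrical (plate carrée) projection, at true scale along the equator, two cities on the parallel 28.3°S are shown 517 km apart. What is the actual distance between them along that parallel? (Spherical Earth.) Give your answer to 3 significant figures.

In the plate carrée (x = Rλ, y = Rφ), meridians are true-scale (h = 1) and parallels are stretched by k = sec φ.
Along the parallel at 28.3°, map distances are exaggerated by k = sec 28.3° = 1.136.
True distance = 517 / 1.136 = 517 × cos 28.3° ≈ 455 km.

455 km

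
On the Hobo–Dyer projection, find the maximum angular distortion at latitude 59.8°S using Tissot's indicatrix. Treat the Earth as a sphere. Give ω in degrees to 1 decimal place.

50.5°

The Hobo–Dyer projection is cylindrical equal-area with φ₀ = 37.5°. For cylindrical equal-area with standard parallel φ₀, h = cos φ / cos φ₀ and k = cos φ₀ / cos φ, so h·k = 1.
At 59.8°: h = 0.6340, k = 1.577; principal scales a = 1.577, b = 0.6340.
sin(ω/2) = (a − b)/(a + b) = 0.9431/2.211 = 0.4265, so ω = 2 arcsin(0.4265) ≈ 50.5°.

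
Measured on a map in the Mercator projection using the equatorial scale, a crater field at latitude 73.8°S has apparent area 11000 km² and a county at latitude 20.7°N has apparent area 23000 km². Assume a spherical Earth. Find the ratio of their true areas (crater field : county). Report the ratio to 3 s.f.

0.0425

Mercator's areal exaggeration is sec²φ; hence true area = (apparent area) · cos²φ.
True area of crater field: 11000 × cos²(73.8°) = 11000 × 0.07784 = 856.2 km².
True area of county: 23000 × cos²(20.7°) = 23000 × 0.8751 = 20130 km².
Ratio = 856.2 / 20130 ≈ 0.0425.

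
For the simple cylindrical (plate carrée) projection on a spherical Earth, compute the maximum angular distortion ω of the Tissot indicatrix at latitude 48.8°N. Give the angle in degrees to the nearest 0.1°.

23.7°

In the plate carrée (x = Rλ, y = Rφ), meridians are true-scale (h = 1) and parallels are stretched by k = sec φ.
At 48.8°: h = 1.000, k = 1.518; principal scales a = 1.518, b = 1.000.
sin(ω/2) = (a − b)/(a + b) = 0.5182/2.518 = 0.2058, so ω = 2 arcsin(0.2058) ≈ 23.7°.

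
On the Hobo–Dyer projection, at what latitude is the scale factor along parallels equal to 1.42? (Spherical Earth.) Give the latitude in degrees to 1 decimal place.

The Hobo–Dyer projection is cylindrical equal-area with φ₀ = 37.5°. Cylindrical equal-area (φ₀ = 37.5°): h = cos φ / cos 37.5° along meridians, k = cos 37.5° / cos φ along parallels; h·k = 1.
k = cos φ₀ / cos φ = 1.42  ⇒  cos φ = cos 37.5° / 1.42 = 0.5587.
φ = arccos(0.5587) ≈ 56.0°.

56.0°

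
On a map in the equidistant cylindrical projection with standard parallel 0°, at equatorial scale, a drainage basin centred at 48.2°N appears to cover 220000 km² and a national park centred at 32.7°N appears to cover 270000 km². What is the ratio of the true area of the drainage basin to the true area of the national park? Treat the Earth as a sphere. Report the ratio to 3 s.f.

0.645

Plate carrée has h = 1 and k = sec φ, giving areal scale sec φ; true area = (apparent area) · cos φ.
True area of drainage basin: 220000 × cos(48.2°) = 220000 × 0.6665 = 146600 km².
True area of national park: 270000 × cos(32.7°) = 270000 × 0.8415 = 227200 km².
Ratio = 146600 / 227200 ≈ 0.645.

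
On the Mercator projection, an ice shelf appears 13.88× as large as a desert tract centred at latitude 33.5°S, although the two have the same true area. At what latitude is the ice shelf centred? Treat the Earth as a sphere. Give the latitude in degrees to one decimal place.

Mercator areal scale is sec²φ, so apparent-area ratio = sec²φ₁ / sec²φ₂ = cos²φ₂ / cos²φ₁.
cos²φ₂ / cos²φ₁ = 13.88  ⇒  cos φ₁ = cos 33.5° / √13.88 = 0.8339/3.726 = 0.2238.
φ₁ = arccos(0.2238) ≈ 77.1°.

77.1°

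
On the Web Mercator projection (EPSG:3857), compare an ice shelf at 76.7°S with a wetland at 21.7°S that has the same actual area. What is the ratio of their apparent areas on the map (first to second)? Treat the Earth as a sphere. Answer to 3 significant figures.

16.3

Mercator is conformal with k = sec φ, so areal scale = k² = sec²φ.
At 76.7°: sec²(76.7°) = 1/0.2300² = 18.90.
At 21.7°: sec²(21.7°) = 1/0.9291² = 1.158.
Ratio = 18.90/1.158 = cos²(21.7°)/cos²(76.7°) ≈ 16.3.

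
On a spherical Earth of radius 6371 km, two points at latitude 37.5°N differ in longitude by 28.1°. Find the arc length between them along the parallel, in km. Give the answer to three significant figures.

Arc length along a parallel = R cos φ · Δλ (with Δλ in radians).
= 6371 × cos 37.5° × (28.1° × π/180) = 6371 × 0.7934 × 0.4904 ≈ 2480 km.

2480 km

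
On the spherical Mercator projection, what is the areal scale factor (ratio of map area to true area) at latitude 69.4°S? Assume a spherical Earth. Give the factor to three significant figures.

8.08

The Mercator projection is conformal; its linear scale factor is the same in every direction and equals sec φ = 1/cos φ.
Areal scale = k² = sec²φ = 1/cos²(69.4°) = 1/0.3518² = 8.078.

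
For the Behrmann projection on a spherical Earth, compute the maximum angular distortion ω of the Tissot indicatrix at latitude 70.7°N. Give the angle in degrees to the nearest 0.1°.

Behrmann is a cylindrical equal-area projection with standard parallels at ±30°. A cylindrical equal-area projection with standard parallel φ₀ has meridian scale h = cos φ / cos φ₀ and parallel scale k = cos φ₀ / cos φ (so areas are preserved, h·k = 1).
At 70.7°: h = 0.3816, k = 2.620; principal scales a = 2.620, b = 0.3816.
sin(ω/2) = (a − b)/(a + b) = 2.239/3.002 = 0.7457, so ω = 2 arcsin(0.7457) ≈ 96.4°.

96.4°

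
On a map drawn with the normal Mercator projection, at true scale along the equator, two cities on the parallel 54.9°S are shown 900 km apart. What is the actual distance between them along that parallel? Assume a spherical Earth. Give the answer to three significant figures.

The Mercator projection is conformal; its linear scale factor is the same in every direction and equals sec φ = 1/cos φ.
Along the parallel at 54.9°, map distances are exaggerated by k = sec 54.9° = 1.739.
True distance = 900 / 1.739 = 900 × cos 54.9° ≈ 518 km.

518 km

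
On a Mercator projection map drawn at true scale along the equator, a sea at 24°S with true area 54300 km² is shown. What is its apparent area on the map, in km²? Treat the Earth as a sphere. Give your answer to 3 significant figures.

65100 km²

For Mercator, h = k = sec φ (a conformal cylindrical projection has a single point scale, 1/cos φ).
Areal scale = k² = sec²φ = 1/cos²(24°) = 1/0.9135² = 1.198.
Apparent area = 54300 × 1.198 ≈ 65100 km².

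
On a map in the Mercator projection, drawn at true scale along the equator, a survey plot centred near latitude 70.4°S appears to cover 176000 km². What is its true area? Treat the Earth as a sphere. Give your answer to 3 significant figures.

19800 km²

For Mercator, h = k = sec φ (a conformal cylindrical projection has a single point scale, 1/cos φ).
Areal scale = k² = sec²φ = 1/cos²(70.4°) = 1/0.3355² = 8.887.
True area = apparent / (areal scale) = 176000 / 8.887 ≈ 19800 km².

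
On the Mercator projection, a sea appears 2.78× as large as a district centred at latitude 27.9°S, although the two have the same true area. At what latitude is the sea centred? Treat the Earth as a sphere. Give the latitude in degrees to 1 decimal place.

For equal true areas on Mercator, apparent areas scale as sec²φ, so the ratio is cos²φ₂ / cos²φ₁.
cos²φ₂ / cos²φ₁ = 2.78  ⇒  cos φ₁ = cos 27.9° / √2.78 = 0.8838/1.667 = 0.5300.
φ₁ = arccos(0.5300) ≈ 58.0°.

58.0°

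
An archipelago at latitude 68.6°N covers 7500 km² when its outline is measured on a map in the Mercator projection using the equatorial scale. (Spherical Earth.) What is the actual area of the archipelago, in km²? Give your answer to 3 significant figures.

For Mercator, h = k = sec φ (a conformal cylindrical projection has a single point scale, 1/cos φ).
Areal scale = k² = sec²φ = 1/cos²(68.6°) = 1/0.3649² = 7.511.
True area = apparent / (areal scale) = 7500 / 7.511 ≈ 999 km².

999 km²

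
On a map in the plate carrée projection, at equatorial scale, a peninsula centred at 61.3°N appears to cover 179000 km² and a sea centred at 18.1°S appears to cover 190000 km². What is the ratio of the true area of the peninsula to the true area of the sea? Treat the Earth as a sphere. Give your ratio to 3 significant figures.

0.476

On the plate carrée, areal scale = h·k = 1 × sec φ, so true area = apparent × cos φ.
True area of peninsula: 179000 × cos(61.3°) = 179000 × 0.4802 = 85960 km².
True area of sea: 190000 × cos(18.1°) = 190000 × 0.9505 = 180600 km².
Ratio = 85960 / 180600 ≈ 0.476.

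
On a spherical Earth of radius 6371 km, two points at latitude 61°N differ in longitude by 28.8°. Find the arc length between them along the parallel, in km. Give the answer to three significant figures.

1550 km

Arc length along a parallel = R cos φ · Δλ (with Δλ in radians).
= 6371 × cos 61° × (28.8° × π/180) = 6371 × 0.4848 × 0.5027 ≈ 1550 km.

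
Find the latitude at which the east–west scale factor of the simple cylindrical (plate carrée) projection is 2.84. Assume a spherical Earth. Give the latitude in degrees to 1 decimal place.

69.4°

Plate carrée: h = 1, k = sec φ along parallels.
sec φ = 2.84  ⇒  cos φ = 0.3521  ⇒  φ ≈ 69.4°.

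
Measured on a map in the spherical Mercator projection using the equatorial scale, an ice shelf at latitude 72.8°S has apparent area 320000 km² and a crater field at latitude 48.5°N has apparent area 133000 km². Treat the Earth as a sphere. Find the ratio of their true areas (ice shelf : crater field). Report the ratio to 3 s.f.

0.479

On Mercator the areal scale is sec²φ, so true area = apparent × cos²φ.
True area of ice shelf: 320000 × cos²(72.8°) = 320000 × 0.08744 = 27980 km².
True area of crater field: 133000 × cos²(48.5°) = 133000 × 0.4391 = 58400 km².
Ratio = 27980 / 58400 ≈ 0.479.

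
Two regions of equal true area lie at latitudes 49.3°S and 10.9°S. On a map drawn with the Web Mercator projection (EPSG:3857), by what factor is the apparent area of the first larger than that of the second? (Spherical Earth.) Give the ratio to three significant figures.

2.27

Mercator is conformal with k = sec φ, so areal scale = k² = sec²φ.
At 49.3°: sec²(49.3°) = 1/0.6521² = 2.352.
At 10.9°: sec²(10.9°) = 1/0.9820² = 1.037.
Ratio = 2.352/1.037 = cos²(10.9°)/cos²(49.3°) ≈ 2.27.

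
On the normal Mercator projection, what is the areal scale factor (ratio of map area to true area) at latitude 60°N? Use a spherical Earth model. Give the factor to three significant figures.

4.00

The Mercator projection is conformal; its linear scale factor is the same in every direction and equals sec φ = 1/cos φ.
Areal scale = k² = sec²φ = 1/cos²(60°) = 1/0.5000² = 4.000.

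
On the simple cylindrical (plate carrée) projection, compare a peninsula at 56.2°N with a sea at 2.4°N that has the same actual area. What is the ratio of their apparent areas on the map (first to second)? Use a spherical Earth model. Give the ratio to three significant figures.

1.80

For the equirectangular projection with φ₀ = 0 (plate carrée), h = 1 along meridians and k = sec φ along parallels.
Areal scale at 56.2°: h·k = 1.000 × 1.798 = 1.798.
Areal scale at 2.4°: h·k = 1.000 × 1.001 = 1.001.
Ratio = 1.798/1.001 ≈ 1.80.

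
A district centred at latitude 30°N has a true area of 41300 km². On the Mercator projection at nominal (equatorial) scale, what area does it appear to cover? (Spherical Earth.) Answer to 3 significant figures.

55100 km²

For Mercator, h = k = sec φ (a conformal cylindrical projection has a single point scale, 1/cos φ).
Areal scale = k² = sec²φ = 1/cos²(30°) = 1/0.8660² = 1.333.
Apparent area = 41300 × 1.333 ≈ 55100 km².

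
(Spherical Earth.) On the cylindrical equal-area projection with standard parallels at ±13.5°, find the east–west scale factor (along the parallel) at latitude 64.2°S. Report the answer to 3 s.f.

2.23

A cylindrical equal-area projection with standard parallel φ₀ has meridian scale h = cos φ / cos φ₀ and parallel scale k = cos φ₀ / cos φ (so areas are preserved, h·k = 1).
k = cos 13.5° / cos 64.2° = 0.9724/0.4352 = 2.234.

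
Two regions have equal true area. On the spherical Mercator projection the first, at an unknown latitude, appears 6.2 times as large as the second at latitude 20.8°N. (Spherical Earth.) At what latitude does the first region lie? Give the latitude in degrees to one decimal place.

For equal true areas on Mercator, apparent areas scale as sec²φ, so the ratio is cos²φ₂ / cos²φ₁.
cos²φ₂ / cos²φ₁ = 6.2  ⇒  cos φ₁ = cos 20.8° / √6.2 = 0.9348/2.490 = 0.3754.
φ₁ = arccos(0.3754) ≈ 67.9°.

67.9°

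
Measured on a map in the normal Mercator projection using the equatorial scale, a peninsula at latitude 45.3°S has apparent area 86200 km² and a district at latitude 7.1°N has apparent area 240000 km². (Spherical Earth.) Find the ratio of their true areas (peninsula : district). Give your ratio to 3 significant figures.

Since Mercator area scale is 1/cos²φ, the true area equals the apparent area multiplied by cos²φ.
True area of peninsula: 86200 × cos²(45.3°) = 86200 × 0.4948 = 42650 km².
True area of district: 240000 × cos²(7.1°) = 240000 × 0.9847 = 236300 km².
Ratio = 42650 / 236300 ≈ 0.180.

0.180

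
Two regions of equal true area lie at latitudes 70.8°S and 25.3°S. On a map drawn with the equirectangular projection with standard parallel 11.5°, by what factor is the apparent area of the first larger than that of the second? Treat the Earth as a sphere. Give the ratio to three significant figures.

In the equirectangular projection with standard parallel φ₀ = 11.5° (x = Rλ cos φ₀, y = Rφ), meridians are true-scale (h = 1) and the parallel scale is k = cos φ₀ / cos φ.
Areal scale at 70.8°: h·k = 1.000 × 2.980 = 2.980.
Areal scale at 25.3°: h·k = 1.000 × 1.084 = 1.084.
Ratio = 2.980/1.084 ≈ 2.75.

2.75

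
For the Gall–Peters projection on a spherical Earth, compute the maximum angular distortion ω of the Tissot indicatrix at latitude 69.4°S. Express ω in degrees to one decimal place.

74.2°

Gall–Peters is a cylindrical equal-area projection with standard parallels at ±45°. Cylindrical equal-area (φ₀ = 45°): h = cos φ / cos 45° along meridians, k = cos 45° / cos φ along parallels; h·k = 1.
At 69.4°: h = 0.4976, k = 2.010; principal scales a = 2.010, b = 0.4976.
sin(ω/2) = (a − b)/(a + b) = 1.512/2.507 = 0.6031, so ω = 2 arcsin(0.6031) ≈ 74.2°.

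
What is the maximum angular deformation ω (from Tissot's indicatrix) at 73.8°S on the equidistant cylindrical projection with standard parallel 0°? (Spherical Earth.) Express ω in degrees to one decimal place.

Plate carrée maps x = Rλ, y = Rφ. The meridian scale is h = 1 and the parallel scale is k = 1/cos φ = sec φ.
At 73.8°: h = 1.000, k = 3.584; principal scales a = 3.584, b = 1.000.
sin(ω/2) = (a − b)/(a + b) = 2.584/4.584 = 0.5637, so ω = 2 arcsin(0.5637) ≈ 68.6°.

68.6°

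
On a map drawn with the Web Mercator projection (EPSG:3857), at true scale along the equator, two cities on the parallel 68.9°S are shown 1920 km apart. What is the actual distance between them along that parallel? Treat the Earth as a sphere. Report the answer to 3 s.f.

691 km

The Mercator projection is conformal; its linear scale factor is the same in every direction and equals sec φ = 1/cos φ.
Along the parallel at 68.9°, map distances are exaggerated by k = sec 68.9° = 2.778.
True distance = 1920 / 2.778 = 1920 × cos 68.9° ≈ 691 km.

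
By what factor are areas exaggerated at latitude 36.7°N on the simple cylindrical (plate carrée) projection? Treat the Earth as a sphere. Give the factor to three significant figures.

Plate carrée maps x = Rλ, y = Rφ. The meridian scale is h = 1 and the parallel scale is k = 1/cos φ = sec φ.
Areal scale = h·k = 1 × sec φ; at 36.7°, h = 1.000, k = 1.247, so h·k = 1.247.

1.25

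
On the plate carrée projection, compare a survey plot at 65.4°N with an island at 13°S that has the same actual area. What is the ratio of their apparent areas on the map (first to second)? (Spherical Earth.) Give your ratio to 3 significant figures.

Plate carrée maps x = Rλ, y = Rφ. The meridian scale is h = 1 and the parallel scale is k = 1/cos φ = sec φ.
Areal scale at 65.4°: h·k = 1.000 × 2.402 = 2.402.
Areal scale at 13°: h·k = 1.000 × 1.026 = 1.026.
Ratio = 2.402/1.026 ≈ 2.34.

2.34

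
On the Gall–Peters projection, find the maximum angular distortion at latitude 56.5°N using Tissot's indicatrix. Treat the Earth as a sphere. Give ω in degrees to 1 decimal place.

28.1°

Gall–Peters is a cylindrical equal-area projection with standard parallels at ±45°. For cylindrical equal-area with standard parallel φ₀, h = cos φ / cos φ₀ and k = cos φ₀ / cos φ, so h·k = 1.
At 56.5°: h = 0.7806, k = 1.281; principal scales a = 1.281, b = 0.7806.
sin(ω/2) = (a − b)/(a + b) = 0.5006/2.062 = 0.2428, so ω = 2 arcsin(0.2428) ≈ 28.1°.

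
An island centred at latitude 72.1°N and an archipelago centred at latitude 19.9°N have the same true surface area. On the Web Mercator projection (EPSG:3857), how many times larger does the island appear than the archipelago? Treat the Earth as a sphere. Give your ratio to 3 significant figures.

9.36

Mercator areal scale is sec²φ.
At 72.1°: sec²(72.1°) = 1/0.3074² = 10.59.
At 19.9°: sec²(19.9°) = 1/0.9403² = 1.131.
Ratio = 10.59/1.131 = cos²(19.9°)/cos²(72.1°) ≈ 9.36.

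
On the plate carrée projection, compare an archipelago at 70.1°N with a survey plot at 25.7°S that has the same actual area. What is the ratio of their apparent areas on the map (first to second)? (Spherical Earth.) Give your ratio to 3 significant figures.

Plate carrée maps x = Rλ, y = Rφ. The meridian scale is h = 1 and the parallel scale is k = 1/cos φ = sec φ.
Areal scale at 70.1°: h·k = 1.000 × 2.938 = 2.938.
Areal scale at 25.7°: h·k = 1.000 × 1.110 = 1.110.
Ratio = 2.938/1.110 ≈ 2.65.

2.65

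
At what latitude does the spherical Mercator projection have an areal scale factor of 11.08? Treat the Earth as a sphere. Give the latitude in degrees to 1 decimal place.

Mercator areal scale is sec²φ.
sec²φ = 11.08  ⇒  cos²φ = 0.09025  ⇒  cos φ = 0.3004.
φ = arccos(0.3004) ≈ 72.5°.

72.5°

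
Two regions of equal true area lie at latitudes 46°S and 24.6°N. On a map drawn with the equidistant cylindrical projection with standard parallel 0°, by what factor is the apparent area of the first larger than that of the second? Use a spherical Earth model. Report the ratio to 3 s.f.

1.31

For the equirectangular projection with φ₀ = 0 (plate carrée), h = 1 along meridians and k = sec φ along parallels.
Areal scale at 46°: h·k = 1.000 × 1.440 = 1.440.
Areal scale at 24.6°: h·k = 1.000 × 1.100 = 1.100.
Ratio = 1.440/1.100 ≈ 1.31.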